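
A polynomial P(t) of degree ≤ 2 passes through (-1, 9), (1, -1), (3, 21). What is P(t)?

Using the Lagrange interpolation formula with nodes -1, 1, 3:
  L_0(t) = (t - 1)(t - 3) / 8
  L_1(t) = (t + 1)(t - 3) / -4
  L_2(t) = (t + 1)(t - 1) / 8
Then P(t) = 9·L_0(t) - 1·L_1(t) + 21·L_2(t).
Expanding and collecting terms gives P(t) = 4t^2 - 5t.
Check: P(-1) = 9. ✓

P(t) = 4t^2 - 5t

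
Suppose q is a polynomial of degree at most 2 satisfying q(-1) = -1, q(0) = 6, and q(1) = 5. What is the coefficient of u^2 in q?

Write q(u) = au^2 + bu + c. Substituting each data point gives a linear system:
  a - b + c = -1
  c = 6
  a + b + c = 5
Solving the system yields a = -4, b = 3, c = 6.
So q(u) = -4u^2 + 3u + 6.
The leading coefficient is -4.

-4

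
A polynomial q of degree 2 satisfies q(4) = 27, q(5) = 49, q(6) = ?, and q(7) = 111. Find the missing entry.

On equispaced nodes a degree-2 polynomial has vanishing third forward difference, so
  - q(4) + 3·q(5) - 3·q(6) + q(7) = 0.
Substituting the known values and solving for q(6):
  -3·q(6) = -231
  q(6) = 77.

77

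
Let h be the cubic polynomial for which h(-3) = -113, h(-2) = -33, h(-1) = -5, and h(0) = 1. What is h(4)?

Using the Lagrange interpolation formula with nodes -3, -2, -1, 0:
  L_0(x) = (x + 2)(x + 1)x / -6
  L_1(x) = (x + 3)(x + 1)x / 2
  L_2(x) = (x + 3)(x + 2)x / -2
  L_3(x) = (x + 3)(x + 2)(x + 1) / 6
Then h(x) = -113·L_0(x) - 33·L_1(x) - 5·L_2(x) + 1·L_3(x).
Expanding and collecting terms gives h(x) = 5x³ + 4x² + 5x + 1.
Evaluating at x = 4: h(4) = 405.

405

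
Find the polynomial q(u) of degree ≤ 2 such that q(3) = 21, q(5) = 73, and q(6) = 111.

q(u) = 4u^2 - 6u + 3

Write q(u) = au^2 + bu + c. Substituting each data point gives a linear system:
  9a + 3b + c = 21
  25a + 5b + c = 73
  36a + 6b + c = 111
Solving the system yields a = 4, b = -6, c = 3.
So q(u) = 4u² - 6u + 3.
Check: q(3) = 21. ✓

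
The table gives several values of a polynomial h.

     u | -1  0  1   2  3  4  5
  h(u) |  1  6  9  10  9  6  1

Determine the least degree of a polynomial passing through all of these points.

2

Forward differences of the values at u = -1, 0, 1, 2, 3, 4, 5:
  h  : 1  6  9  10  9  6  1
  Δ  : 5  3  1  -1  -3  -5
  Δ^2: -2  -2  -2  -2  -2
  Δ^3: 0  0  0  0
  Δ^4: 0  0  0
  Δ^5: 0  0
  Δ^6: 0
The second differences are constant (-2) and nonzero, while all higher differences vanish, so the minimal degree is 2.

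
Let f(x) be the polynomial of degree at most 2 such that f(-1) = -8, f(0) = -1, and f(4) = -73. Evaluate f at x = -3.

-52

Using the Lagrange interpolation formula with nodes -1, 0, 4:
  L_0(x) = x(x - 4) / 5
  L_1(x) = (x + 1)(x - 4) / -4
  L_2(x) = (x + 1)x / 20
Then f(x) = -8·L_0(x) - 1·L_1(x) - 73·L_2(x).
Expanding and collecting terms gives f(x) = -5x^2 + 2x - 1.
Evaluating at x = -3: f(-3) = -52.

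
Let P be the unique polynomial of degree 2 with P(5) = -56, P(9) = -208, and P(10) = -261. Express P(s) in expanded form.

P(s) = -3s^2 + 4s - 1

Write P(s) = as^2 + bs + c. Substituting each data point gives a linear system:
  25a + 5b + c = -56
  81a + 9b + c = -208
  100a + 10b + c = -261
Solving the system yields a = -3, b = 4, c = -1.
So P(s) = -3s^2 + 4s - 1.
Check: P(5) = -56. ✓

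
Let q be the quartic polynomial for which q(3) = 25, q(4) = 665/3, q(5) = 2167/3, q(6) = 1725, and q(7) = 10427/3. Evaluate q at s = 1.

-25/3

Forward differences of the values at s = 3, 4, 5, 6, 7:
  q  : 25  665/3  2167/3  1725  10427/3
  Δ  : 590/3  1502/3  3008/3  5252/3
  Δ^2: 304  502  748
  Δ^3: 198  246
  Δ^4: 48
The fourth differences are constant, confirming degree 4.
Interpolating (Newton forward form) and evaluating at s = 1 gives q(1) = -25/3.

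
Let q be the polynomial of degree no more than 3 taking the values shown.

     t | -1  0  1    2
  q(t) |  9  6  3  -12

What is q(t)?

Write q(t) = at^3 + bt^2 + ct + d. Substituting each data point gives a linear system:
  -a + b - c + d = 9
  d = 6
  a + b + c + d = 3
  8a + 4b + 2c + d = -12
Solving the system yields a = -2, b = 0, c = -1, d = 6.
So q(t) = -2t^3 - t + 6.
Check: q(-1) = 9. ✓

q(t) = -2t^3 - t + 6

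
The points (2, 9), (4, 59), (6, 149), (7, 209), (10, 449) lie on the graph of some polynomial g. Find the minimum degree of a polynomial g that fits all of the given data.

2

Divided differences on the nodes 2, 4, 6, 7, 10:
  order 0: 9  59  149  209  449
  order 1: 25  45  60  80
  order 2: 5  5  5
  order 3: 0  0
  order 4: 0
The order-2 divided differences are all 5 (nonzero) and every higher order vanishes, so the data lies on a polynomial of degree exactly 2.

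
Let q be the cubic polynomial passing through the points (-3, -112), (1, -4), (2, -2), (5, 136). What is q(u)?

q(u) = 2u^3 - 5u^2 + 3u - 4

Write q(u) = au^3 + bu^2 + cu + d. Substituting each data point gives a linear system:
  -27a + 9b - 3c + d = -112
  a + b + c + d = -4
  8a + 4b + 2c + d = -2
  125a + 25b + 5c + d = 136
Solving the system yields a = 2, b = -5, c = 3, d = -4.
So q(u) = 2u^3 - 5u^2 + 3u - 4.
Check: q(2) = -2. ✓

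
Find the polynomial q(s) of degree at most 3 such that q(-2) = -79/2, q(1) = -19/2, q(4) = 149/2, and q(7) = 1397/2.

q(s) = 3s^3 - 6s^2 - 5s - 3/2

Write q(s) = as^3 + bs^2 + cs + d. Substituting each data point gives a linear system:
  -8a + 4b - 2c + d = -79/2
  a + b + c + d = -19/2
  64a + 16b + 4c + d = 149/2
  343a + 49b + 7c + d = 1397/2
Solving the system yields a = 3, b = -6, c = -5, d = -3/2.
So q(s) = 3s^3 - 6s^2 - 5s - 3/2.
Check: q(7) = 1397/2. ✓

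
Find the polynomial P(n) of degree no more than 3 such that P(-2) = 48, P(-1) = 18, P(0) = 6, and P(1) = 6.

Using the Lagrange interpolation formula with nodes -2, -1, 0, 1:
  L_0(n) = (n + 1)n(n - 1) / -6
  L_1(n) = (n + 2)n(n - 1) / 2
  L_2(n) = (n + 2)(n + 1)(n - 1) / -2
  L_3(n) = (n + 2)(n + 1)n / 6
Then P(n) = 48·L_0(n) + 18·L_1(n) + 6·L_2(n) + 6·L_3(n).
Expanding and collecting terms gives P(n) = -n^3 + 6n^2 - 5n + 6.
Check: P(-2) = 48. ✓

P(n) = -n^3 + 6n^2 - 5n + 6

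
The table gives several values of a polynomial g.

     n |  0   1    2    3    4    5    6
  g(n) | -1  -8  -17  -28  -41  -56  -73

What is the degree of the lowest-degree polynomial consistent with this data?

2

Forward differences of the values at n = 0, 1, 2, 3, 4, 5, 6:
  g  : -1  -8  -17  -28  -41  -56  -73
  Δ  : -7  -9  -11  -13  -15  -17
  Δ^2: -2  -2  -2  -2  -2
  Δ^3: 0  0  0  0
  Δ^4: 0  0  0
  Δ^5: 0  0
  Δ^6: 0
The second differences are constant (-2) and nonzero, while all higher differences vanish, so the minimal degree is 2.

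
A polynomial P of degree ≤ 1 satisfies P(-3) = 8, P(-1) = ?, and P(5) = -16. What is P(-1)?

The 2 known points determine the degree-1 polynomial uniquely.
Write P(n) = an + b. Substituting each data point gives a linear system:
  -3a + b = 8
  5a + b = -16
Solving the system yields a = -3, b = -1.
So P(n) = -3n - 1.
Then P(-1) = 2.

2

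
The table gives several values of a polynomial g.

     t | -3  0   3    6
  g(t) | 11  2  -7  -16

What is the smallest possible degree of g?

1

Forward differences of the values at t = -3, 0, 3, 6:
  g  : 11  2  -7  -16
  Δ  : -9  -9  -9
  Δ^2: 0  0
  Δ^3: 0
The first differences are constant (-9) and nonzero, while all higher differences vanish, so the minimal degree is 1.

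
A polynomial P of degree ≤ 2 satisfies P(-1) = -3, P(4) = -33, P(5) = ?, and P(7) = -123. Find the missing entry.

-57

The 3 known points determine the degree-2 polynomial uniquely.
Write P(x) = ax^2 + bx + c. Substituting each data point gives a linear system:
  a - b + c = -3
  16a + 4b + c = -33
  49a + 7b + c = -123
Solving the system yields a = -3, b = 3, c = 3.
So P(x) = -3x² + 3x + 3.
Then P(5) = -57.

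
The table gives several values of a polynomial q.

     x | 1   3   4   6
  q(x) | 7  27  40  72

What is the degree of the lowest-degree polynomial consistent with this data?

Divided differences on the nodes 1, 3, 4, 6:
  order 0: 7  27  40  72
  order 1: 10  13  16
  order 2: 1  1
  order 3: 0
The order-2 divided differences are all 1 (nonzero) and every higher order vanishes, so the data lies on a polynomial of degree exactly 2.

2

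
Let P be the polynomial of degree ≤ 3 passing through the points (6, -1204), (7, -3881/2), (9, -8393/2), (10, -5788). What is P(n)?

P(n) = -6n^3 + (3/2)n^2 + 6n + 2

Write P(n) = an^3 + bn^2 + cn + d. Substituting each data point gives a linear system:
  216a + 36b + 6c + d = -1204
  343a + 49b + 7c + d = -3881/2
  729a + 81b + 9c + d = -8393/2
  1000a + 100b + 10c + d = -5788
Solving the system yields a = -6, b = 3/2, c = 6, d = 2.
So P(n) = -6n^3 + (3/2)n^2 + 6n + 2.
Check: P(7) = -3881/2. ✓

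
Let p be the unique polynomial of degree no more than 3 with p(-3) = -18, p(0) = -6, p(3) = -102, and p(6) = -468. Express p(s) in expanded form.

Write p(s) = as^3 + bs^2 + cs + d. Substituting each data point gives a linear system:
  -27a + 9b - 3c + d = -18
  d = -6
  27a + 9b + 3c + d = -102
  216a + 36b + 6c + d = -468
Solving the system yields a = -1, b = -6, c = -5, d = -6.
So p(s) = -s^3 - 6s^2 - 5s - 6.
Check: p(3) = -102. ✓

p(s) = -s^3 - 6s^2 - 5s - 6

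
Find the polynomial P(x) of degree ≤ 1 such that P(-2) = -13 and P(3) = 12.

P(x) = 5x - 3

Write P(x) = ax + b. Substituting each data point gives a linear system:
  -2a + b = -13
  3a + b = 12
Solving the system yields a = 5, b = -3.
So P(x) = 5x - 3.
Check: P(-2) = -13. ✓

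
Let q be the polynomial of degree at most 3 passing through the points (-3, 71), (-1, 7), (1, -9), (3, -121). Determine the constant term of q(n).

Write q(n) = an^3 + bn^2 + cn + d. Substituting each data point gives a linear system:
  -27a + 9b - 3c + d = 71
  -a + b - c + d = 7
  a + b + c + d = -9
  27a + 9b + 3c + d = -121
Solving the system yields a = -3, b = -3, c = -5, d = 2.
So q(n) = -3n³ - 3n² - 5n + 2.
The constant term is 2.

2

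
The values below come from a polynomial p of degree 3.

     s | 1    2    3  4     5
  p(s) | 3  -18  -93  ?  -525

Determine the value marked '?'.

-252

On equispaced nodes a degree-3 polynomial has vanishing fourth forward difference, so
  p(1) - 4·p(2) + 6·p(3) - 4·p(4) + p(5) = 0.
Substituting the known values and solving for p(4):
  -4·p(4) = 1008
  p(4) = -252.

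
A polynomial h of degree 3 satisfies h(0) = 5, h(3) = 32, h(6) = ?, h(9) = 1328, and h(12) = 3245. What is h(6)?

The 4 known points determine the degree-3 polynomial uniquely.
Write h(t) = at^3 + bt^2 + ct + d. Substituting each data point gives a linear system:
  d = 5
  27a + 9b + 3c + d = 32
  729a + 81b + 9c + d = 1328
  1728a + 144b + 12c + d = 3245
Solving the system yields a = 2, b = -1, c = -6, d = 5.
So h(t) = 2t³ - t² - 6t + 5.
Then h(6) = 365.

365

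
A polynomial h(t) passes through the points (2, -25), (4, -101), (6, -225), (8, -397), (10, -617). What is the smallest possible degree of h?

2

Forward differences of the values at t = 2, 4, 6, 8, 10:
  h  : -25  -101  -225  -397  -617
  Δ  : -76  -124  -172  -220
  Δ^2: -48  -48  -48
  Δ^3: 0  0
  Δ^4: 0
The second differences are constant (-48) and nonzero, while all higher differences vanish, so the minimal degree is 2.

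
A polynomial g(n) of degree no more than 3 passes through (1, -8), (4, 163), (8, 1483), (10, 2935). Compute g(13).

6508

Write g(n) = an^3 + bn^2 + cn + d. Substituting each data point gives a linear system:
  a + b + c + d = -8
  64a + 16b + 4c + d = 163
  512a + 64b + 8c + d = 1483
  1000a + 100b + 10c + d = 2935
Solving the system yields a = 3, b = 0, c = -6, d = -5.
So g(n) = 3n³ - 6n - 5.
Then g(13) = 6508.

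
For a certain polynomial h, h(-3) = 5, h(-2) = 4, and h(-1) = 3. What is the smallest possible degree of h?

1

Forward differences of the values at n = -3, -2, -1:
  h  : 5  4  3
  Δ  : -1  -1
  Δ^2: 0
The first differences are constant (-1) and nonzero, while all higher differences vanish, so the minimal degree is 1.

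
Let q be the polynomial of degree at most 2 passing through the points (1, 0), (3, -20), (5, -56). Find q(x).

Using the Lagrange interpolation formula with nodes 1, 3, 5:
  L_0(x) = (x - 3)(x - 5) / 8
  L_1(x) = (x - 1)(x - 5) / -4
  L_2(x) = (x - 1)(x - 3) / 8
Then q(x) = 0·L_0(x) - 20·L_1(x) - 56·L_2(x).
Expanding and collecting terms gives q(x) = -2x² - 2x + 4.
Check: q(1) = 0. ✓

q(x) = -2x^2 - 2x + 4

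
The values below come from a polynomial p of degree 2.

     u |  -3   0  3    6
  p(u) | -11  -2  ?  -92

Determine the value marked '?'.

The 3 known points determine the degree-2 polynomial uniquely.
Write p(u) = au^2 + bu + c. Substituting each data point gives a linear system:
  9a - 3b + c = -11
  c = -2
  36a + 6b + c = -92
Solving the system yields a = -2, b = -3, c = -2.
So p(u) = -2u^2 - 3u - 2.
Then p(3) = -29.

-29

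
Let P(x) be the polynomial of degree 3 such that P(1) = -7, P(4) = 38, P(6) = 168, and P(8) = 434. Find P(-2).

-16

Write P(x) = ax^3 + bx^2 + cx + d. Substituting each data point gives a linear system:
  a + b + c + d = -7
  64a + 16b + 4c + d = 38
  216a + 36b + 6c + d = 168
  512a + 64b + 8c + d = 434
Solving the system yields a = 1, b = -1, c = -1, d = -6.
So P(x) = x^3 - x^2 - x - 6.
Then P(-2) = -16.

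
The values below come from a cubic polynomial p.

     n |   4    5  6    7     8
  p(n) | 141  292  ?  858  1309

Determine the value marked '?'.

On equispaced nodes a degree-3 polynomial has vanishing fourth forward difference, so
  p(4) - 4·p(5) + 6·p(6) - 4·p(7) + p(8) = 0.
Substituting the known values and solving for p(6):
  6·p(6) = 3150
  p(6) = 525.

525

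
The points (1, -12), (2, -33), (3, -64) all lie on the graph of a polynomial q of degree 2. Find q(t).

Write q(t) = at^2 + bt + c. Substituting each data point gives a linear system:
  a + b + c = -12
  4a + 2b + c = -33
  9a + 3b + c = -64
Solving the system yields a = -5, b = -6, c = -1.
So q(t) = -5t² - 6t - 1.
Check: q(3) = -64. ✓

q(t) = -5t^2 - 6t - 1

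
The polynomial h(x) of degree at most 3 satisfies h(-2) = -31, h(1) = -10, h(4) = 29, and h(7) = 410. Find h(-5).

-358

Write h(x) = ax^3 + bx^2 + cx + d. Substituting each data point gives a linear system:
  -8a + 4b - 2c + d = -31
  a + b + c + d = -10
  64a + 16b + 4c + d = 29
  343a + 49b + 7c + d = 410
Solving the system yields a = 2, b = -5, c = -4, d = -3.
So h(x) = 2x³ - 5x² - 4x - 3.
Then h(-5) = -358.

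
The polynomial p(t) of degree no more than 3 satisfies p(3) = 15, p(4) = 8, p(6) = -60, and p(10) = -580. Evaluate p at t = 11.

-825

Using the Lagrange interpolation formula with nodes 3, 4, 6, 10:
  L_0(t) = (t - 4)(t - 6)(t - 10) / -21
  L_1(t) = (t - 3)(t - 6)(t - 10) / 12
  L_2(t) = (t - 3)(t - 4)(t - 10) / -24
  L_3(t) = (t - 3)(t - 4)(t - 6) / 168
Then p(t) = 15·L_0(t) + 8·L_1(t) - 60·L_2(t) - 580·L_3(t).
Expanding and collecting terms gives p(t) = -t³ + 4t² + 2t.
Evaluating at t = 11: p(11) = -825.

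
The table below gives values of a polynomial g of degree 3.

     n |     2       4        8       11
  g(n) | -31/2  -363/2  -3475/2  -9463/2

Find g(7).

Write g(n) = an^3 + bn^2 + cn + d. Substituting each data point gives a linear system:
  8a + 4b + 2c + d = -31/2
  64a + 16b + 4c + d = -363/2
  512a + 64b + 8c + d = -3475/2
  1331a + 121b + 11c + d = -9463/2
Solving the system yields a = -4, b = 5, c = -1, d = -3/2.
So g(n) = -4n³ + 5n² - n - 3/2.
Then g(7) = -2271/2.

-2271/2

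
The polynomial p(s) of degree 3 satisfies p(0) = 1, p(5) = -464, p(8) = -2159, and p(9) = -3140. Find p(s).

p(s) = -5s^3 + 6s^2 + 2s + 1

Using the Lagrange interpolation formula with nodes 0, 5, 8, 9:
  L_0(s) = (s - 5)(s - 8)(s - 9) / -360
  L_1(s) = s(s - 8)(s - 9) / 60
  L_2(s) = s(s - 5)(s - 9) / -24
  L_3(s) = s(s - 5)(s - 8) / 36
Then p(s) = 1·L_0(s) - 464·L_1(s) - 2159·L_2(s) - 3140·L_3(s).
Expanding and collecting terms gives p(s) = -5s^3 + 6s^2 + 2s + 1.
Check: p(8) = -2159. ✓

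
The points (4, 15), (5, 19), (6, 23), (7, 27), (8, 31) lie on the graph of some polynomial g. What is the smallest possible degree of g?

Forward differences of the values at s = 4, 5, 6, 7, 8:
  g  : 15  19  23  27  31
  Δ  : 4  4  4  4
  Δ^2: 0  0  0
  Δ^3: 0  0
  Δ^4: 0
The first differences are constant (4) and nonzero, while all higher differences vanish, so the minimal degree is 1.

1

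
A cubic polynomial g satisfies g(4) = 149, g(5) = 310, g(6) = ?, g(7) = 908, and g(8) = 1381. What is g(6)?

The 4 known points determine the degree-3 polynomial uniquely.
Write g(n) = an^3 + bn^2 + cn + d. Substituting each data point gives a linear system:
  64a + 16b + 4c + d = 149
  125a + 25b + 5c + d = 310
  343a + 49b + 7c + d = 908
  512a + 64b + 8c + d = 1381
Solving the system yields a = 3, b = -2, c = -4, d = 5.
So g(n) = 3n³ - 2n² - 4n + 5.
Then g(6) = 557.

557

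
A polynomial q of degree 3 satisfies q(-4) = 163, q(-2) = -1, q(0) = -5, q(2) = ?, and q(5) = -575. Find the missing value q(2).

The 4 known points determine the degree-3 polynomial uniquely.
Write q(u) = au^3 + bu^2 + cu + d. Substituting each data point gives a linear system:
  -64a + 16b - 4c + d = 163
  -8a + 4b - 2c + d = -1
  d = -5
  125a + 25b + 5c + d = -575
Solving the system yields a = -4, b = -4, c = 6, d = -5.
So q(u) = -4u³ - 4u² + 6u - 5.
Then q(2) = -41.

-41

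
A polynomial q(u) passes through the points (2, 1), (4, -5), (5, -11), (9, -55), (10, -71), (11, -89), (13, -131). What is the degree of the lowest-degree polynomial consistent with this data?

2

Divided differences on the nodes 2, 4, 5, 9, 10, 11, 13:
  order 0: 1  -5  -11  -55  -71  -89  -131
  order 1: -3  -6  -11  -16  -18  -21
  order 2: -1  -1  -1  -1  -1
  order 3: 0  0  0  0
  order 4: 0  0  0
  order 5: 0  0
  order 6: 0
The order-2 divided differences are all -1 (nonzero) and every higher order vanishes, so the data lies on a polynomial of degree exactly 2.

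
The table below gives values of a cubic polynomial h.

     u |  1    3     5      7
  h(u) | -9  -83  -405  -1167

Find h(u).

h(u) = -4u^3 + 5u^2 - 5u - 5

Using the Lagrange interpolation formula with nodes 1, 3, 5, 7:
  L_0(u) = (u - 3)(u - 5)(u - 7) / -48
  L_1(u) = (u - 1)(u - 5)(u - 7) / 16
  L_2(u) = (u - 1)(u - 3)(u - 7) / -16
  L_3(u) = (u - 1)(u - 3)(u - 5) / 48
Then h(u) = -9·L_0(u) - 83·L_1(u) - 405·L_2(u) - 1167·L_3(u).
Expanding and collecting terms gives h(u) = -4u^3 + 5u^2 - 5u - 5.
Check: h(1) = -9. ✓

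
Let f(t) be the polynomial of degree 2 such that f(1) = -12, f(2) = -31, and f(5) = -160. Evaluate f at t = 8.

Write f(t) = at^2 + bt + c. Substituting each data point gives a linear system:
  a + b + c = -12
  4a + 2b + c = -31
  25a + 5b + c = -160
Solving the system yields a = -6, b = -1, c = -5.
So f(t) = -6t^2 - t - 5.
Then f(8) = -397.

-397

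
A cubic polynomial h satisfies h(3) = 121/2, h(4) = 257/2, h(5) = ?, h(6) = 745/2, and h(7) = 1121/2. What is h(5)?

On equispaced nodes a degree-3 polynomial has vanishing fourth forward difference, so
  h(3) - 4·h(4) + 6·h(5) - 4·h(6) + h(7) = 0.
Substituting the known values and solving for h(5):
  6·h(5) = 1383
  h(5) = 461/2.

461/2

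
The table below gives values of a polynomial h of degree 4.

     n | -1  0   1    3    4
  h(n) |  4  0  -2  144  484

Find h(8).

8104

Using the Lagrange interpolation formula with nodes -1, 0, 1, 3, 4:
  L_0(n) = n(n - 1)(n - 3)(n - 4) / 40
  L_1(n) = (n + 1)(n - 1)(n - 3)(n - 4) / -12
  L_2(n) = (n + 1)n(n - 3)(n - 4) / 12
  L_3(n) = (n + 1)n(n - 1)(n - 4) / -24
  L_4(n) = (n + 1)n(n - 1)(n - 3) / 60
Then h(n) = 4·L_0(n) + 0·L_1(n) - 2·L_2(n) + 144·L_3(n) + 484·L_4(n).
Expanding and collecting terms gives h(n) = 2n^4 - n^2 - 3n.
Evaluating at n = 8: h(8) = 8104.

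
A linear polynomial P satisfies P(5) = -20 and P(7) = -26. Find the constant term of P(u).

Write P(u) = au + b. Substituting each data point gives a linear system:
  5a + b = -20
  7a + b = -26
Solving the system yields a = -3, b = -5.
So P(u) = -3u - 5.
The constant term is -5.

-5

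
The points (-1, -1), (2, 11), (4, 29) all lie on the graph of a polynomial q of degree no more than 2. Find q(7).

71

Write q(t) = at^2 + bt + c. Substituting each data point gives a linear system:
  a - b + c = -1
  4a + 2b + c = 11
  16a + 4b + c = 29
Solving the system yields a = 1, b = 3, c = 1.
So q(t) = t^2 + 3t + 1.
Then q(7) = 71.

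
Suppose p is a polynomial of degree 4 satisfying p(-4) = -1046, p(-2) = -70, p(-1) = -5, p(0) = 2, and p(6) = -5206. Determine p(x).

p(x) = -4x^4 - x^2 + 2x + 2

Write p(x) = ax^4 + bx^3 + cx^2 + dx + e. Substituting each data point gives a linear system:
  256a - 64b + 16c - 4d + e = -1046
  16a - 8b + 4c - 2d + e = -70
  a - b + c - d + e = -5
  e = 2
  1296a + 216b + 36c + 6d + e = -5206
Solving the system yields a = -4, b = 0, c = -1, d = 2, e = 2.
So p(x) = -4x⁴ - x² + 2x + 2.
Check: p(-2) = -70. ✓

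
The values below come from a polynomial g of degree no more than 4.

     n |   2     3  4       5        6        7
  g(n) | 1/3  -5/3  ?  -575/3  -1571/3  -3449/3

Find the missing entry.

-137/3

On equispaced nodes a degree-4 polynomial has vanishing fifth forward difference, so
  - g(2) + 5·g(3) - 10·g(4) + 10·g(5) - 5·g(6) + g(7) = 0.
Substituting the known values and solving for g(4):
  -10·g(4) = 1370/3
  g(4) = -137/3.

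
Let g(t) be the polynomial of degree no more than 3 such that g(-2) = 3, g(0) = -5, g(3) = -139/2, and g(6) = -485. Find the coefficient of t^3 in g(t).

-2

Write g(t) = at^3 + bt^2 + ct + d. Substituting each data point gives a linear system:
  -8a + 4b - 2c + d = 3
  d = -5
  27a + 9b + 3c + d = -139/2
  216a + 36b + 6c + d = -485
Solving the system yields a = -2, b = -3/2, c = 1, d = -5.
So g(t) = -2t^3 - (3/2)t^2 + t - 5.
The leading coefficient is -2.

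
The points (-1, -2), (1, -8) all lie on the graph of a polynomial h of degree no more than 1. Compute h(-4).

7

Using the Lagrange interpolation formula with nodes -1, 1:
  L_0(x) = (x - 1) / -2
  L_1(x) = (x + 1) / 2
Then h(x) = -2·L_0(x) - 8·L_1(x).
Expanding and collecting terms gives h(x) = -3x - 5.
Evaluating at x = -4: h(-4) = 7.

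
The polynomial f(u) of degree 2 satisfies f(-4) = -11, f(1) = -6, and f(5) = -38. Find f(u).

Write f(u) = au^2 + bu + c. Substituting each data point gives a linear system:
  16a - 4b + c = -11
  a + b + c = -6
  25a + 5b + c = -38
Solving the system yields a = -1, b = -2, c = -3.
So f(u) = -u^2 - 2u - 3.
Check: f(-4) = -11. ✓

f(u) = -u^2 - 2u - 3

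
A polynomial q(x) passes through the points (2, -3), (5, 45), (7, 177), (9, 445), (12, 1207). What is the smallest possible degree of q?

3

Divided differences on the nodes 2, 5, 7, 9, 12:
  order 0: -3  45  177  445  1207
  order 1: 16  66  134  254
  order 2: 10  17  24
  order 3: 1  1
  order 4: 0
The order-3 divided differences are all 1 (nonzero) and every higher order vanishes, so the data lies on a polynomial of degree exactly 3.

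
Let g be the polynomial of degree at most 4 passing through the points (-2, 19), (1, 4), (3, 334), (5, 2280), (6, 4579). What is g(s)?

Write g(s) = as^4 + bs^3 + cs^2 + ds + e. Substituting each data point gives a linear system:
  16a - 8b + 4c - 2d + e = 19
  a + b + c + d + e = 4
  81a + 27b + 9c + 3d + e = 334
  625a + 125b + 25c + 5d + e = 2280
  1296a + 216b + 36c + 6d + e = 4579
Solving the system yields a = 3, b = 3, c = 1, d = 2, e = -5.
So g(s) = 3s^4 + 3s^3 + s^2 + 2s - 5.
Check: g(6) = 4579. ✓

g(s) = 3s^4 + 3s^3 + s^2 + 2s - 5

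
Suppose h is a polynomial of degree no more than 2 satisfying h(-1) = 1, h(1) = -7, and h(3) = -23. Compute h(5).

Forward differences of the values at s = -1, 1, 3:
  h  : 1  -7  -23
  Δ  : -8  -16
  Δ^2: -8
The second differences are constant, confirming degree 2.
Interpolating (Newton forward form) and evaluating at s = 5 gives h(5) = -47.

-47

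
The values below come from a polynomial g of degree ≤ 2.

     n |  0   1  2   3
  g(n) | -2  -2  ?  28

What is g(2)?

The 3 known points determine the degree-2 polynomial uniquely.
Write g(n) = an^2 + bn + c. Substituting each data point gives a linear system:
  c = -2
  a + b + c = -2
  9a + 3b + c = 28
Solving the system yields a = 5, b = -5, c = -2.
So g(n) = 5n^2 - 5n - 2.
Then g(2) = 8.

8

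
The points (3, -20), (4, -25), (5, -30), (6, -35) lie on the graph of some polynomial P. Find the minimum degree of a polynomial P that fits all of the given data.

Forward differences of the values at t = 3, 4, 5, 6:
  P  : -20  -25  -30  -35
  Δ  : -5  -5  -5
  Δ^2: 0  0
  Δ^3: 0
The first differences are constant (-5) and nonzero, while all higher differences vanish, so the minimal degree is 1.

1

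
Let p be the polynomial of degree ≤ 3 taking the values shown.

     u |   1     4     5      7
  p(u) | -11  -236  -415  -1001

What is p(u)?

p(u) = -2u^3 - 6u^2 - 3u

Using the Lagrange interpolation formula with nodes 1, 4, 5, 7:
  L_0(u) = (u - 4)(u - 5)(u - 7) / -72
  L_1(u) = (u - 1)(u - 5)(u - 7) / 9
  L_2(u) = (u - 1)(u - 4)(u - 7) / -8
  L_3(u) = (u - 1)(u - 4)(u - 5) / 36
Then p(u) = -11·L_0(u) - 236·L_1(u) - 415·L_2(u) - 1001·L_3(u).
Expanding and collecting terms gives p(u) = -2u^3 - 6u^2 - 3u.
Check: p(4) = -236. ✓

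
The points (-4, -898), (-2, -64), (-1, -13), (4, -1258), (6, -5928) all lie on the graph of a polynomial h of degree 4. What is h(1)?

Using the Lagrange interpolation formula with nodes -4, -2, -1, 4, 6:
  L_0(n) = (n + 2)(n + 1)(n - 4)(n - 6) / 480
  L_1(n) = (n + 4)(n + 1)(n - 4)(n - 6) / -96
  L_2(n) = (n + 4)(n + 2)(n - 4)(n - 6) / 105
  L_3(n) = (n + 4)(n + 2)(n + 1)(n - 6) / -480
  L_4(n) = (n + 4)(n + 2)(n + 1)(n - 4) / 1120
Then h(n) = -898·L_0(n) - 64·L_1(n) - 13·L_2(n) - 1258·L_3(n) - 5928·L_4(n).
Expanding and collecting terms gives h(n) = -4n^4 - 3n^3 - 3n^2 + 3n - 6.
Evaluating at n = 1: h(1) = -13.

-13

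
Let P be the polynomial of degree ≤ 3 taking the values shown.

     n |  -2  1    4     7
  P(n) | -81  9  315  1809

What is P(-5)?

Using the Lagrange interpolation formula with nodes -2, 1, 4, 7:
  L_0(n) = (n - 1)(n - 4)(n - 7) / -162
  L_1(n) = (n + 2)(n - 4)(n - 7) / 54
  L_2(n) = (n + 2)(n - 1)(n - 7) / -54
  L_3(n) = (n + 2)(n - 1)(n - 4) / 162
Then P(n) = -81·L_0(n) + 9·L_1(n) + 315·L_2(n) + 1809·L_3(n).
Expanding and collecting terms gives P(n) = 6n³ - 6n² + 6n + 3.
Evaluating at n = -5: P(-5) = -927.

-927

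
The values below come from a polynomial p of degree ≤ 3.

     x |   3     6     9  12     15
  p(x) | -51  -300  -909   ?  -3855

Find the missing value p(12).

-2040

On equispaced nodes a degree-3 polynomial has vanishing fourth forward difference, so
  p(3) - 4·p(6) + 6·p(9) - 4·p(12) + p(15) = 0.
Substituting the known values and solving for p(12):
  -4·p(12) = 8160
  p(12) = -2040.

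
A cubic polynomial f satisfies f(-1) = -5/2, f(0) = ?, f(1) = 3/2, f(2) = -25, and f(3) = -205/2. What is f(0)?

1

The 4 known points determine the degree-3 polynomial uniquely.
Write f(t) = at^3 + bt^2 + ct + d. Substituting each data point gives a linear system:
  -a + b - c + d = -5/2
  a + b + c + d = 3/2
  8a + 4b + 2c + d = -25
  27a + 9b + 3c + d = -205/2
Solving the system yields a = -4, b = -3/2, c = 6, d = 1.
So f(t) = -4t^3 - (3/2)t^2 + 6t + 1.
Then f(0) = 1.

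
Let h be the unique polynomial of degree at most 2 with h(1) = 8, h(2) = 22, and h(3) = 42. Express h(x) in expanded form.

h(x) = 3x^2 + 5x

Write h(x) = ax^2 + bx + c. Substituting each data point gives a linear system:
  a + b + c = 8
  4a + 2b + c = 22
  9a + 3b + c = 42
Solving the system yields a = 3, b = 5, c = 0.
So h(x) = 3x^2 + 5x.
Check: h(1) = 8. ✓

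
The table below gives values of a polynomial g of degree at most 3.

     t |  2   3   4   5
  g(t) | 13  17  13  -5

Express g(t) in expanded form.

Write g(t) = at^3 + bt^2 + ct + d. Substituting each data point gives a linear system:
  8a + 4b + 2c + d = 13
  27a + 9b + 3c + d = 17
  64a + 16b + 4c + d = 13
  125a + 25b + 5c + d = -5
Solving the system yields a = -1, b = 5, c = -2, d = 5.
So g(t) = -t³ + 5t² - 2t + 5.
Check: g(2) = 13. ✓

g(t) = -t^3 + 5t^2 - 2t + 5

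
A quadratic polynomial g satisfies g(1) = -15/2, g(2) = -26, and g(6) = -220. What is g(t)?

g(t) = -6t^2 - (1/2)t - 1

Using the Lagrange interpolation formula with nodes 1, 2, 6:
  L_0(t) = (t - 2)(t - 6) / 5
  L_1(t) = (t - 1)(t - 6) / -4
  L_2(t) = (t - 1)(t - 2) / 20
Then g(t) = -15/2·L_0(t) - 26·L_1(t) - 220·L_2(t).
Expanding and collecting terms gives g(t) = -6t^2 - (1/2)t - 1.
Check: g(1) = -15/2. ✓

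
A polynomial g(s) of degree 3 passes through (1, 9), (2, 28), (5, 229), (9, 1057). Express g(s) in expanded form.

Write g(s) = as^3 + bs^2 + cs + d. Substituting each data point gives a linear system:
  a + b + c + d = 9
  8a + 4b + 2c + d = 28
  125a + 25b + 5c + d = 229
  729a + 81b + 9c + d = 1057
Solving the system yields a = 1, b = 4, c = 0, d = 4.
So g(s) = s^3 + 4s^2 + 4.
Check: g(2) = 28. ✓

g(s) = s^3 + 4s^2 + 4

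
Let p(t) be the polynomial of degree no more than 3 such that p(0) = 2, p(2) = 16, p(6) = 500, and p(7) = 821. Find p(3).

53

Using the Lagrange interpolation formula with nodes 0, 2, 6, 7:
  L_0(t) = (t - 2)(t - 6)(t - 7) / -84
  L_1(t) = t(t - 6)(t - 7) / 40
  L_2(t) = t(t - 2)(t - 7) / -24
  L_3(t) = t(t - 2)(t - 6) / 35
Then p(t) = 2·L_0(t) + 16·L_1(t) + 500·L_2(t) + 821·L_3(t).
Expanding and collecting terms gives p(t) = 3t^3 - 5t^2 + 5t + 2.
Evaluating at t = 3: p(3) = 53.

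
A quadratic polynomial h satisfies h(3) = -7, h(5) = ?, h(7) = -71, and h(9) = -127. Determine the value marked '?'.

On equispaced nodes a degree-2 polynomial has vanishing third forward difference, so
  - h(3) + 3·h(5) - 3·h(7) + h(9) = 0.
Substituting the known values and solving for h(5):
  3·h(5) = -93
  h(5) = -31.

-31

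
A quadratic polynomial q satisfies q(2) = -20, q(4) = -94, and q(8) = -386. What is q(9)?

Using the Lagrange interpolation formula with nodes 2, 4, 8:
  L_0(n) = (n - 4)(n - 8) / 12
  L_1(n) = (n - 2)(n - 8) / -8
  L_2(n) = (n - 2)(n - 4) / 24
Then q(n) = -20·L_0(n) - 94·L_1(n) - 386·L_2(n).
Expanding and collecting terms gives q(n) = -6n² - n + 6.
Evaluating at n = 9: q(9) = -489.

-489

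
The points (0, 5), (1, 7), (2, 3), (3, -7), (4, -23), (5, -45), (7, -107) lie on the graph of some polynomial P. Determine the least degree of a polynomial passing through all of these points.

2

Divided differences on the nodes 0, 1, 2, 3, 4, 5, 7:
  order 0: 5  7  3  -7  -23  -45  -107
  order 1: 2  -4  -10  -16  -22  -31
  order 2: -3  -3  -3  -3  -3
  order 3: 0  0  0  0
  order 4: 0  0  0
  order 5: 0  0
  order 6: 0
The order-2 divided differences are all -3 (nonzero) and every higher order vanishes, so the data lies on a polynomial of degree exactly 2.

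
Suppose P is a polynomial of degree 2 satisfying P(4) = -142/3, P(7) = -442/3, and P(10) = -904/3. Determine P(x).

P(x) = -3x^2 - (1/3)x + 2

Write P(x) = ax^2 + bx + c. Substituting each data point gives a linear system:
  16a + 4b + c = -142/3
  49a + 7b + c = -442/3
  100a + 10b + c = -904/3
Solving the system yields a = -3, b = -1/3, c = 2.
So P(x) = -3x^2 - (1/3)x + 2.
Check: P(10) = -904/3. ✓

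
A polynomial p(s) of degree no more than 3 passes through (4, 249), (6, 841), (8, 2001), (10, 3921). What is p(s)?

p(s) = 4s^3 - s^2 + 2s + 1

Write p(s) = as^3 + bs^2 + cs + d. Substituting each data point gives a linear system:
  64a + 16b + 4c + d = 249
  216a + 36b + 6c + d = 841
  512a + 64b + 8c + d = 2001
  1000a + 100b + 10c + d = 3921
Solving the system yields a = 4, b = -1, c = 2, d = 1.
So p(s) = 4s^3 - s^2 + 2s + 1.
Check: p(4) = 249. ✓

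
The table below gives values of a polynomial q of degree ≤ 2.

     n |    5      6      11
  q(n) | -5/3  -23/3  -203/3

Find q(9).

-113/3

Using the Lagrange interpolation formula with nodes 5, 6, 11:
  L_0(n) = (n - 6)(n - 11) / 6
  L_1(n) = (n - 5)(n - 11) / -5
  L_2(n) = (n - 5)(n - 6) / 30
Then q(n) = -5/3·L_0(n) - 23/3·L_1(n) - 203/3·L_2(n).
Expanding and collecting terms gives q(n) = -n^2 + 5n - 5/3.
Evaluating at n = 9: q(9) = -113/3.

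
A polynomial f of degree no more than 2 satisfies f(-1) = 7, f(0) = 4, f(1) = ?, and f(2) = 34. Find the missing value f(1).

On equispaced nodes a degree-2 polynomial has vanishing third forward difference, so
  - f(-1) + 3·f(0) - 3·f(1) + f(2) = 0.
Substituting the known values and solving for f(1):
  -3·f(1) = -39
  f(1) = 13.

13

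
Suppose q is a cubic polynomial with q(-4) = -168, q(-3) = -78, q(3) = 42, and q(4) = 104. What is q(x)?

Using the Lagrange interpolation formula with nodes -4, -3, 3, 4:
  L_0(x) = (x + 3)(x - 3)(x - 4) / -56
  L_1(x) = (x + 4)(x - 3)(x - 4) / 42
  L_2(x) = (x + 4)(x + 3)(x - 4) / -42
  L_3(x) = (x + 4)(x + 3)(x - 3) / 56
Then q(x) = -168·L_0(x) - 78·L_1(x) + 42·L_2(x) + 104·L_3(x).
Expanding and collecting terms gives q(x) = 2x^3 - 2x^2 + 2x.
Check: q(4) = 104. ✓

q(x) = 2x^3 - 2x^2 + 2x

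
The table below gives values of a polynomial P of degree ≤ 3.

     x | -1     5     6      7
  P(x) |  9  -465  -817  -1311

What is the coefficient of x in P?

Write P(x) = ax^3 + bx^2 + cx + d. Substituting each data point gives a linear system:
  -a + b - c + d = 9
  125a + 25b + 5c + d = -465
  216a + 36b + 6c + d = -817
  343a + 49b + 7c + d = -1311
Solving the system yields a = -4, b = 1, c = 1, d = 5.
So P(x) = -4x^3 + x^2 + x + 5.
The coefficient of x is 1.

1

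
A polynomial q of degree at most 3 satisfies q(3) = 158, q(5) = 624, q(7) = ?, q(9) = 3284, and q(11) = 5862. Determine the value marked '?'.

The 4 known points determine the degree-3 polynomial uniquely.
Write q(t) = at^3 + bt^2 + ct + d. Substituting each data point gives a linear system:
  27a + 9b + 3c + d = 158
  125a + 25b + 5c + d = 624
  729a + 81b + 9c + d = 3284
  1331a + 121b + 11c + d = 5862
Solving the system yields a = 4, b = 4, c = 5, d = -1.
So q(t) = 4t^3 + 4t^2 + 5t - 1.
Then q(7) = 1602.

1602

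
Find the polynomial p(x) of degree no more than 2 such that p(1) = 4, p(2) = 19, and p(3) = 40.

Write p(x) = ax^2 + bx + c. Substituting each data point gives a linear system:
  a + b + c = 4
  4a + 2b + c = 19
  9a + 3b + c = 40
Solving the system yields a = 3, b = 6, c = -5.
So p(x) = 3x^2 + 6x - 5.
Check: p(3) = 40. ✓

p(x) = 3x^2 + 6x - 5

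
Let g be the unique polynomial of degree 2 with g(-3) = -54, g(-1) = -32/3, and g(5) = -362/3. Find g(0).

-4

Using the Lagrange interpolation formula with nodes -3, -1, 5:
  L_0(t) = (t + 1)(t - 5) / 16
  L_1(t) = (t + 3)(t - 5) / -12
  L_2(t) = (t + 3)(t + 1) / 48
Then g(t) = -54·L_0(t) - 32/3·L_1(t) - 362/3·L_2(t).
Expanding and collecting terms gives g(t) = -5t^2 + (5/3)t - 4.
Evaluating at t = 0: g(0) = -4.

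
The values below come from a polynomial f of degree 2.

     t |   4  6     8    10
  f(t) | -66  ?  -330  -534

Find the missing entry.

-174

On equispaced nodes a degree-2 polynomial has vanishing third forward difference, so
  - f(4) + 3·f(6) - 3·f(8) + f(10) = 0.
Substituting the known values and solving for f(6):
  3·f(6) = -522
  f(6) = -174.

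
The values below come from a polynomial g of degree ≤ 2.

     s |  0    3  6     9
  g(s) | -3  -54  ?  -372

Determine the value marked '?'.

On equispaced nodes a degree-2 polynomial has vanishing third forward difference, so
  - g(0) + 3·g(3) - 3·g(6) + g(9) = 0.
Substituting the known values and solving for g(6):
  -3·g(6) = 531
  g(6) = -177.

-177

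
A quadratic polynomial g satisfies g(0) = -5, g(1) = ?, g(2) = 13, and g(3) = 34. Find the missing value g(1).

0

On equispaced nodes a degree-2 polynomial has vanishing third forward difference, so
  - g(0) + 3·g(1) - 3·g(2) + g(3) = 0.
Substituting the known values and solving for g(1):
  3·g(1) = 0
  g(1) = 0.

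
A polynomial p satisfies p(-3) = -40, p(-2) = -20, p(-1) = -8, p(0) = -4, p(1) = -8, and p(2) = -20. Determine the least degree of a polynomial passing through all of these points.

Forward differences of the values at n = -3, -2, -1, 0, 1, 2:
  p  : -40  -20  -8  -4  -8  -20
  Δ  : 20  12  4  -4  -12
  Δ^2: -8  -8  -8  -8
  Δ^3: 0  0  0
  Δ^4: 0  0
  Δ^5: 0
The second differences are constant (-8) and nonzero, while all higher differences vanish, so the minimal degree is 2.

2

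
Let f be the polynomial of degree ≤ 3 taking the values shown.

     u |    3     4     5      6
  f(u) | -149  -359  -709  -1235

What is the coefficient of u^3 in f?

-6

Write f(u) = au^3 + bu^2 + cu + d. Substituting each data point gives a linear system:
  27a + 9b + 3c + d = -149
  64a + 16b + 4c + d = -359
  125a + 25b + 5c + d = -709
  216a + 36b + 6c + d = -1235
Solving the system yields a = -6, b = 2, c = -2, d = 1.
So f(u) = -6u^3 + 2u^2 - 2u + 1.
The leading coefficient is -6.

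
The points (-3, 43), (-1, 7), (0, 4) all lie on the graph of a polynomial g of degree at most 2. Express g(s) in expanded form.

Write g(s) = as^2 + bs + c. Substituting each data point gives a linear system:
  9a - 3b + c = 43
  a - b + c = 7
  c = 4
Solving the system yields a = 5, b = 2, c = 4.
So g(s) = 5s^2 + 2s + 4.
Check: g(-1) = 7. ✓

g(s) = 5s^2 + 2s + 4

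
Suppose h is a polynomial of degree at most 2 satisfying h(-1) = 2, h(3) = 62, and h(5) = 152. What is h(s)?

Write h(s) = as^2 + bs + c. Substituting each data point gives a linear system:
  a - b + c = 2
  9a + 3b + c = 62
  25a + 5b + c = 152
Solving the system yields a = 5, b = 5, c = 2.
So h(s) = 5s² + 5s + 2.
Check: h(-1) = 2. ✓

h(s) = 5s^2 + 5s + 2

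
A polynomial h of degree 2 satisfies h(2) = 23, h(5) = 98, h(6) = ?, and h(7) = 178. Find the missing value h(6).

The 3 known points determine the degree-2 polynomial uniquely.
Write h(s) = as^2 + bs + c. Substituting each data point gives a linear system:
  4a + 2b + c = 23
  25a + 5b + c = 98
  49a + 7b + c = 178
Solving the system yields a = 3, b = 4, c = 3.
So h(s) = 3s^2 + 4s + 3.
Then h(6) = 135.

135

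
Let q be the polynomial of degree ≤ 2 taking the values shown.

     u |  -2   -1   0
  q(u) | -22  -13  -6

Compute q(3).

Forward differences of the values at u = -2, -1, 0:
  q  : -22  -13  -6
  Δ  : 9  7
  Δ^2: -2
The second differences are constant, confirming degree 2.
Interpolating (Newton forward form) and evaluating at u = 3 gives q(3) = 3.

3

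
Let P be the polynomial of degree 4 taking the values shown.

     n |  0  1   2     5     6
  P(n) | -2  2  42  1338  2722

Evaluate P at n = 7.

Write P(n) = an^4 + bn^3 + cn^2 + dn + e. Substituting each data point gives a linear system:
  e = -2
  a + b + c + d + e = 2
  16a + 8b + 4c + 2d + e = 42
  625a + 125b + 25c + 5d + e = 1338
  1296a + 216b + 36c + 6d + e = 2722
Solving the system yields a = 2, b = 0, c = 4, d = -2, e = -2.
So P(n) = 2n⁴ + 4n² - 2n - 2.
Then P(7) = 4982.

4982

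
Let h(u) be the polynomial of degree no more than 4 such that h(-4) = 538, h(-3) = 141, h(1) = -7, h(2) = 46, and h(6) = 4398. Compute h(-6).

Using the Lagrange interpolation formula with nodes -4, -3, 1, 2, 6:
  L_0(u) = (u + 3)(u - 1)(u - 2)(u - 6) / 300
  L_1(u) = (u + 4)(u - 1)(u - 2)(u - 6) / -180
  L_2(u) = (u + 4)(u + 3)(u - 2)(u - 6) / 100
  L_3(u) = (u + 4)(u + 3)(u - 1)(u - 6) / -120
  L_4(u) = (u + 4)(u + 3)(u - 1)(u - 2) / 1800
Then h(u) = 538·L_0(u) + 141·L_1(u) - 7·L_2(u) + 46·L_3(u) + 4398·L_4(u).
Expanding and collecting terms gives h(u) = 3u^4 + 3u^3 - 3u^2 - 4u - 6.
Evaluating at u = -6: h(-6) = 3150.

3150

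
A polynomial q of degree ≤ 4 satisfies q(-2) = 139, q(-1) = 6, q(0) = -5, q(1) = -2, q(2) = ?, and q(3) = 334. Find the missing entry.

51

The 5 known points determine the degree-4 polynomial uniquely.
Write q(s) = as^4 + bs^3 + cs^2 + ds + e. Substituting each data point gives a linear system:
  16a - 8b + 4c - 2d + e = 139
  a - b + c - d + e = 6
  e = -5
  a + b + c + d + e = -2
  81a + 27b + 9c + 3d + e = 334
Solving the system yields a = 6, b = -6, c = 1, d = 2, e = -5.
So q(s) = 6s^4 - 6s^3 + s^2 + 2s - 5.
Then q(2) = 51.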